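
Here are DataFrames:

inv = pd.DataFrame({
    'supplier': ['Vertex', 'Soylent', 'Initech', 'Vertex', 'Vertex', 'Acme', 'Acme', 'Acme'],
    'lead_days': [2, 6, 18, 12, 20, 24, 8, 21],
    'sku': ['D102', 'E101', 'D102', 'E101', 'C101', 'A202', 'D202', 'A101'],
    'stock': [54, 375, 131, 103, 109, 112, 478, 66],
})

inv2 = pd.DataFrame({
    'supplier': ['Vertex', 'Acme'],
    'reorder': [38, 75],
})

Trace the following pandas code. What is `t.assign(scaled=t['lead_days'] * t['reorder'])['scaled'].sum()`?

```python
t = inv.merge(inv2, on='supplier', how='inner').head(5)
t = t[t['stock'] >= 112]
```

merge on 'supplier' (how='inner') → 6 rows:
  supplier  lead_days   sku  stock  reorder
0   Vertex          2  D102     54       38
1   Vertex         12  E101    103       38
2   Vertex         20  C101    109       38
3     Acme         24  A202    112       75
4     Acme          8  D202    478       75
5     Acme         21  A101     66       75
take first 5 rows:
  supplier  lead_days   sku  stock  reorder
0   Vertex          2  D102     54       38
1   Vertex         12  E101    103       38
2   Vertex         20  C101    109       38
3     Acme         24  A202    112       75
4     Acme          8  D202    478       75
filter rows where stock >= 112:
  supplier  lead_days   sku  stock  reorder
3     Acme         24  A202    112       75
4     Acme          8  D202    478       75
add column scaled = t['lead_days'] * t['reorder']:
  supplier  lead_days   sku  stock  reorder  scaled
3     Acme         24  A202    112       75    1800
4     Acme          8  D202    478       75     600
So sum() = 2400.

2400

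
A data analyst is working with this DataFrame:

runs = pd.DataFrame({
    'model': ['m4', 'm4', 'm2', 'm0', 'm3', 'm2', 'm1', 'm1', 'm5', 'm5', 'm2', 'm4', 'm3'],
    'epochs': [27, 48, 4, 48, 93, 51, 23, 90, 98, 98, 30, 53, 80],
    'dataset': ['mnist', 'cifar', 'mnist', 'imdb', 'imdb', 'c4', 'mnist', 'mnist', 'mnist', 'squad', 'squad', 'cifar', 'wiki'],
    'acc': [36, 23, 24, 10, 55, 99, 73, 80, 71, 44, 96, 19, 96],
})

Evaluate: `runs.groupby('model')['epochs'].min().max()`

group by model, min of epochs:
model
m0    48
m1    23
m2     4
m3    80
m4    27
m5    98
Name: epochs, dtype: int64

98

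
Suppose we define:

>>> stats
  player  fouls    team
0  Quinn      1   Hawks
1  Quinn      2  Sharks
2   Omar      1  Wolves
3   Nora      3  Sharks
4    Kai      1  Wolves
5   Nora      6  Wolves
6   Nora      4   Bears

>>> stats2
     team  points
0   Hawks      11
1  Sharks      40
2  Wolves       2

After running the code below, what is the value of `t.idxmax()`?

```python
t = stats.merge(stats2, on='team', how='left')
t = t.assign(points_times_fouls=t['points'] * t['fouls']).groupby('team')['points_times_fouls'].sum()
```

merge on 'team' (how='left') → 7 rows:
  player  fouls    team  points
0  Quinn      1   Hawks    11.0
1  Quinn      2  Sharks    40.0
2   Omar      1  Wolves     2.0
3   Nora      3  Sharks    40.0
4    Kai      1  Wolves     2.0
5   Nora      6  Wolves     2.0
6   Nora      4   Bears     NaN
add column points_times_fouls = t['points'] * t['fouls']:
  player  fouls    team  points  points_times_fouls
0  Quinn      1   Hawks    11.0                11.0
1  Quinn      2  Sharks    40.0                80.0
2   Omar      1  Wolves     2.0                 2.0
3   Nora      3  Sharks    40.0               120.0
4    Kai      1  Wolves     2.0                 2.0
5   Nora      6  Wolves     2.0                12.0
6   Nora      4   Bears     NaN                 NaN
group by team, sum of points_times_fouls:
team
Bears       0.0
Hawks      11.0
Sharks    200.0
Wolves     16.0
Name: points_times_fouls, dtype: float64
Then the label with the largest value: Sharks

Sharks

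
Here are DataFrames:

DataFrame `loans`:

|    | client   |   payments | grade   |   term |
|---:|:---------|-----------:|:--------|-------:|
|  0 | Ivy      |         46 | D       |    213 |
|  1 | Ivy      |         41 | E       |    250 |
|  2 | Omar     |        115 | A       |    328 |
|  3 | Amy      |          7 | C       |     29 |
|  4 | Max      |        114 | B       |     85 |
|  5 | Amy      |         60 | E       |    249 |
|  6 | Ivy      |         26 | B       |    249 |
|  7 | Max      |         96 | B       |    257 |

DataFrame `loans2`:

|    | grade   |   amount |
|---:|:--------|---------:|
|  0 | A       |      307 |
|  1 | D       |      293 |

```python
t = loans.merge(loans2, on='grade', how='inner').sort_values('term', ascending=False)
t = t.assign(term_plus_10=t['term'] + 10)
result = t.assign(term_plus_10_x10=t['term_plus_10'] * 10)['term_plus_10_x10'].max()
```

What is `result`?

merge on 'grade' (how='inner') → 2 rows:
  client  payments grade  term  amount
0    Ivy        46     D   213     293
1   Omar       115     A   328     307
sort by term descending:
  client  payments grade  term  amount
1   Omar       115     A   328     307
0    Ivy        46     D   213     293
add column term_plus_10 = t['term'] + 10:
  client  payments grade  term  amount  term_plus_10
1   Omar       115     A   328     307           338
0    Ivy        46     D   213     293           223
add column term_plus_10_x10 = t['term_plus_10'] * 10:
  client  payments grade  term  amount  term_plus_10  term_plus_10_x10
1   Omar       115     A   328     307           338              3380
0    Ivy        46     D   213     293           223              2230
Taking the max of column 'term_plus_10_x10' gives 3380.

3380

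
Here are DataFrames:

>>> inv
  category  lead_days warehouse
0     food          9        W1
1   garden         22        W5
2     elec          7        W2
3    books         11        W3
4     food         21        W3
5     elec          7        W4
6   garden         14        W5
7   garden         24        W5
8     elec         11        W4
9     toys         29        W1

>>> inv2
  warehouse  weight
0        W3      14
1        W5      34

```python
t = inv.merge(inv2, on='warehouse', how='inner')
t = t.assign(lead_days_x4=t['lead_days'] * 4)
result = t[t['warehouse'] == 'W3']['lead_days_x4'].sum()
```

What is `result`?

128

merge on 'warehouse' (how='inner') → 5 rows:
  category  lead_days warehouse  weight
0   garden         22        W5      34
1    books         11        W3      14
2     food         21        W3      14
3   garden         14        W5      34
4   garden         24        W5      34
add column lead_days_x4 = t['lead_days'] * 4:
  category  lead_days warehouse  weight  lead_days_x4
0   garden         22        W5      34            88
1    books         11        W3      14            44
2     food         21        W3      14            84
3   garden         14        W5      34            56
4   garden         24        W5      34            96
filter rows where warehouse == 'W3':
  category  lead_days warehouse  weight  lead_days_x4
1    books         11        W3      14            44
2     food         21        W3      14            84
sum of column 'lead_days_x4' → 128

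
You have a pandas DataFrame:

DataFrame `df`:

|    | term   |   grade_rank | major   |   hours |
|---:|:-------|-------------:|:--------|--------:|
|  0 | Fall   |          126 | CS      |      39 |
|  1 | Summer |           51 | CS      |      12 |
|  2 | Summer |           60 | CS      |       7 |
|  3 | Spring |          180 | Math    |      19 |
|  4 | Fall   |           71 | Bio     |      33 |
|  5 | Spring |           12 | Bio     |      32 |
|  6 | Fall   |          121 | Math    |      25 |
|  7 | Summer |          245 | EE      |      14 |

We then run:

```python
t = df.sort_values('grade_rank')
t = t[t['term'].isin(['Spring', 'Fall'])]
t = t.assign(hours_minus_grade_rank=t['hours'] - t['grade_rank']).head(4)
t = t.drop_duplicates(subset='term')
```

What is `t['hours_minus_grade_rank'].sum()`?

-18

sort by grade_rank:
     term  grade_rank major  hours
5  Spring          12   Bio     32
1  Summer          51    CS     12
2  Summer          60    CS      7
4    Fall          71   Bio     33
6    Fall         121  Math     25
0    Fall         126    CS     39
3  Spring         180  Math     19
7  Summer         245    EE     14
filter rows where term in ['Spring', 'Fall']:
     term  grade_rank major  hours
5  Spring          12   Bio     32
4    Fall          71   Bio     33
6    Fall         121  Math     25
0    Fall         126    CS     39
3  Spring         180  Math     19
add column hours_minus_grade_rank = t['hours'] - t['grade_rank']:
     term  grade_rank major  hours  hours_minus_grade_rank
5  Spring          12   Bio     32                      20
4    Fall          71   Bio     33                     -38
6    Fall         121  Math     25                     -96
0    Fall         126    CS     39                     -87
3  Spring         180  Math     19                    -161
take first 4 rows:
     term  grade_rank major  hours  hours_minus_grade_rank
5  Spring          12   Bio     32                      20
4    Fall          71   Bio     33                     -38
6    Fall         121  Math     25                     -96
0    Fall         126    CS     39                     -87
drop duplicate term (keep=first):
     term  grade_rank major  hours  hours_minus_grade_rank
5  Spring          12   Bio     32                      20
4    Fall          71   Bio     33                     -38
The sum of column 'hours_minus_grade_rank' is -18.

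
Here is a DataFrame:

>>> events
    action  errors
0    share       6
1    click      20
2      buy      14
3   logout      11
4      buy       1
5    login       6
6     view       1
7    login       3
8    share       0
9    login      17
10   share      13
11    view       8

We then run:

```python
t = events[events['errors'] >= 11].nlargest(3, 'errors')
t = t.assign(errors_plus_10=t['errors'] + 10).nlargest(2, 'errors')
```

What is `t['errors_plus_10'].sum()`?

filter rows where errors >= 11:
    action  errors
1    click      20
2      buy      14
3   logout      11
9    login      17
10   share      13
take 3 rows with largest errors:
  action  errors
1  click      20
9  login      17
2    buy      14
add column errors_plus_10 = t['errors'] + 10:
  action  errors  errors_plus_10
1  click      20              30
9  login      17              27
2    buy      14              24
take 2 rows with largest errors:
  action  errors  errors_plus_10
1  click      20              30
9  login      17              27

57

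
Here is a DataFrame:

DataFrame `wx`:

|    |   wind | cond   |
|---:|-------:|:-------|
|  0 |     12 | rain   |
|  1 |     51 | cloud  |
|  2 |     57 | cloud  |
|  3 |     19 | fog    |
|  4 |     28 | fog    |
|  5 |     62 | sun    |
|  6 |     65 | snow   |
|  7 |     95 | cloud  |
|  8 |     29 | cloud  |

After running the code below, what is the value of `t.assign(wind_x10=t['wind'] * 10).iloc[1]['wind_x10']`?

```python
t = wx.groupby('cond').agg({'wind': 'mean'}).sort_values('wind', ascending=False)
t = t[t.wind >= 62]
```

group by cond, mean of wind:
       wind
cond       
cloud  58.0
fog    23.5
rain   12.0
snow   65.0
sun    62.0
sort by wind descending:
       wind
cond       
snow   65.0
sun    62.0
cloud  58.0
fog    23.5
rain   12.0
filter rows where wind >= 62:
      wind
cond      
snow  65.0
sun   62.0
add column wind_x10 = t['wind'] * 10:
      wind  wind_x10
cond                
snow  65.0     650.0
sun   62.0     620.0
Then the value at position 1, column 'wind_x10': 620.0

620.0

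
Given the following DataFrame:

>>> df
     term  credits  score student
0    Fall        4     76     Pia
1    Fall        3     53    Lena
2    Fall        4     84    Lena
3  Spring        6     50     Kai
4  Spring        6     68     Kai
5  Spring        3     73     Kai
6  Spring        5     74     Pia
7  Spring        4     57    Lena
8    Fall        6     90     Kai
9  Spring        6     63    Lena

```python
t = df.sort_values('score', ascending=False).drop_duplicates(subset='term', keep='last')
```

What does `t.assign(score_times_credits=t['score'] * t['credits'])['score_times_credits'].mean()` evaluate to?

sort by score descending:
     term  credits  score student
8    Fall        6     90     Kai
2    Fall        4     84    Lena
0    Fall        4     76     Pia
6  Spring        5     74     Pia
5  Spring        3     73     Kai
4  Spring        6     68     Kai
9  Spring        6     63    Lena
7  Spring        4     57    Lena
1    Fall        3     53    Lena
3  Spring        6     50     Kai
drop duplicate term (keep=last):
     term  credits  score student
1    Fall        3     53    Lena
3  Spring        6     50     Kai
add column score_times_credits = t['score'] * t['credits']:
     term  credits  score student  score_times_credits
1    Fall        3     53    Lena                  159
3  Spring        6     50     Kai                  300
Taking the mean of column 'score_times_credits' gives 229.5.

229.5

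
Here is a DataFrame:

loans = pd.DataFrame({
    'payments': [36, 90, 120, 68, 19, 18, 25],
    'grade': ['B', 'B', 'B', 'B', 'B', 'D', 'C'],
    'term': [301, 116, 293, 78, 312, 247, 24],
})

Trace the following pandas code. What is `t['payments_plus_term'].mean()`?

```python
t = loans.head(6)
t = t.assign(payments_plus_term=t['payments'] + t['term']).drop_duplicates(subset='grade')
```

take first 6 rows:
   payments grade  term
0        36     B   301
1        90     B   116
2       120     B   293
3        68     B    78
4        19     B   312
5        18     D   247
add column payments_plus_term = t['payments'] + t['term']:
   payments grade  term  payments_plus_term
0        36     B   301                 337
1        90     B   116                 206
2       120     B   293                 413
3        68     B    78                 146
4        19     B   312                 331
5        18     D   247                 265
drop duplicate grade (keep=first):
   payments grade  term  payments_plus_term
0        36     B   301                 337
5        18     D   247                 265
Reading off the mean of column 'payments_plus_term', we get 301.0.

301.0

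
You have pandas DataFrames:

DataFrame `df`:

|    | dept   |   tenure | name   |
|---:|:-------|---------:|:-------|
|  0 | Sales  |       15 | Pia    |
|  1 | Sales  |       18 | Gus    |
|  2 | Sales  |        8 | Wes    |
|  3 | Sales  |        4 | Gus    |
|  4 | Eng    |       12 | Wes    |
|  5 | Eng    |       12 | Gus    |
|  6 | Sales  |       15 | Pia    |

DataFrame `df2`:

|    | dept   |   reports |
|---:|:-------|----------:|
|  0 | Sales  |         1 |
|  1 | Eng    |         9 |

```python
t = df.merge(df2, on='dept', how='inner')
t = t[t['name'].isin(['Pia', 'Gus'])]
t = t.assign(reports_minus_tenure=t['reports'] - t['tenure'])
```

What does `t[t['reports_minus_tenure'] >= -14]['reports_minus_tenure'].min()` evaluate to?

-14

merge on 'dept' (how='inner') → 7 rows:
    dept  tenure name  reports
0  Sales      15  Pia        1
1  Sales      18  Gus        1
2  Sales       8  Wes        1
3  Sales       4  Gus        1
4    Eng      12  Wes        9
5    Eng      12  Gus        9
6  Sales      15  Pia        1
filter rows where name in ['Pia', 'Gus']:
    dept  tenure name  reports
0  Sales      15  Pia        1
1  Sales      18  Gus        1
3  Sales       4  Gus        1
5    Eng      12  Gus        9
6  Sales      15  Pia        1
add column reports_minus_tenure = t['reports'] - t['tenure']:
    dept  tenure name  reports  reports_minus_tenure
0  Sales      15  Pia        1                   -14
1  Sales      18  Gus        1                   -17
3  Sales       4  Gus        1                    -3
5    Eng      12  Gus        9                    -3
6  Sales      15  Pia        1                   -14
filter rows where reports_minus_tenure >= -14:
    dept  tenure name  reports  reports_minus_tenure
0  Sales      15  Pia        1                   -14
3  Sales       4  Gus        1                    -3
5    Eng      12  Gus        9                    -3
6  Sales      15  Pia        1                   -14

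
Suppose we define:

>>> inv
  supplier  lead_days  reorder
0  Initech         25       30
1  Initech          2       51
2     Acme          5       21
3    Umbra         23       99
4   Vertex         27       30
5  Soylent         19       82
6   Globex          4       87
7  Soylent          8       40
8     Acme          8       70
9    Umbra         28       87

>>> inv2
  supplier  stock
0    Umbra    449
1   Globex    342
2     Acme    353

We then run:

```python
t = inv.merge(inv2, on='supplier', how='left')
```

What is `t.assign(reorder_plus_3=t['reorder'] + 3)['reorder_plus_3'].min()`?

24

merge on 'supplier' (how='left') → 10 rows:
  supplier  lead_days  reorder  stock
0  Initech         25       30    NaN
1  Initech          2       51    NaN
2     Acme          5       21  353.0
3    Umbra         23       99  449.0
4   Vertex         27       30    NaN
5  Soylent         19       82    NaN
6   Globex          4       87  342.0
7  Soylent          8       40    NaN
8     Acme          8       70  353.0
9    Umbra         28       87  449.0
add column reorder_plus_3 = t['reorder'] + 3:
  supplier  lead_days  reorder  stock  reorder_plus_3
0  Initech         25       30    NaN              33
1  Initech          2       51    NaN              54
2     Acme          5       21  353.0              24
3    Umbra         23       99  449.0             102
4   Vertex         27       30    NaN              33
5  Soylent         19       82    NaN              85
6   Globex          4       87  342.0              90
7  Soylent          8       40    NaN              43
8     Acme          8       70  353.0              73
9    Umbra         28       87  449.0              90
Then the min of column 'reorder_plus_3': 24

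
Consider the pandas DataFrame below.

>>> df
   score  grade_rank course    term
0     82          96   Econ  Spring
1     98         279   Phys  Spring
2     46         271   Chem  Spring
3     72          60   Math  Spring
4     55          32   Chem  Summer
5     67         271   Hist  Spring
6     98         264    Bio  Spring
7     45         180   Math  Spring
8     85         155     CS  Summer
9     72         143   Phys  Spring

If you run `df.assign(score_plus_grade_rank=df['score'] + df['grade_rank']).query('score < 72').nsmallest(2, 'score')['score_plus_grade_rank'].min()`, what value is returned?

225

add column score_plus_grade_rank = df['score'] + df['grade_rank']:
   score  grade_rank course    term  score_plus_grade_rank
0     82          96   Econ  Spring                    178
1     98         279   Phys  Spring                    377
2     46         271   Chem  Spring                    317
3     72          60   Math  Spring                    132
4     55          32   Chem  Summer                     87
5     67         271   Hist  Spring                    338
6     98         264    Bio  Spring                    362
7     45         180   Math  Spring                    225
8     85         155     CS  Summer                    240
9     72         143   Phys  Spring                    215
filter rows where score < 72:
   score  grade_rank course    term  score_plus_grade_rank
2     46         271   Chem  Spring                    317
4     55          32   Chem  Summer                     87
5     67         271   Hist  Spring                    338
7     45         180   Math  Spring                    225
take 2 rows with smallest score:
   score  grade_rank course    term  score_plus_grade_rank
7     45         180   Math  Spring                    225
2     46         271   Chem  Spring                    317
So min() = 225.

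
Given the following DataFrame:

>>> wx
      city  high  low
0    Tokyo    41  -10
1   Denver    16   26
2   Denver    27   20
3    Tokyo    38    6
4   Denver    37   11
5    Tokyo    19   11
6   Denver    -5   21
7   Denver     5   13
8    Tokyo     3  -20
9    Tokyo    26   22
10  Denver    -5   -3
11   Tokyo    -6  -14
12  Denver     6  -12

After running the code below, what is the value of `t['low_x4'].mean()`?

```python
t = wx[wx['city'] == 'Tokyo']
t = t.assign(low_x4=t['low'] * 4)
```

filter rows where city == 'Tokyo':
     city  high  low
0   Tokyo    41  -10
3   Tokyo    38    6
5   Tokyo    19   11
8   Tokyo     3  -20
9   Tokyo    26   22
11  Tokyo    -6  -14
add column low_x4 = t['low'] * 4:
     city  high  low  low_x4
0   Tokyo    41  -10     -40
3   Tokyo    38    6      24
5   Tokyo    19   11      44
8   Tokyo     3  -20     -80
9   Tokyo    26   22      88
11  Tokyo    -6  -14     -56
mean of column 'low_x4' → -3.33333333333

-3.33333333333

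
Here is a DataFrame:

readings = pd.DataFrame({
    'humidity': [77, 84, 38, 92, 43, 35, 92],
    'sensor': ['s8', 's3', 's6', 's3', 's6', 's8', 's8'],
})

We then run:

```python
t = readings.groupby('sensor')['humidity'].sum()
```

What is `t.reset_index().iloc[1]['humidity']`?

81

group by sensor, sum of humidity:
sensor
s3    176
s6     81
s8    204
Name: humidity, dtype: int64
reset_index():
  sensor  humidity
0     s3       176
1     s6        81
2     s8       204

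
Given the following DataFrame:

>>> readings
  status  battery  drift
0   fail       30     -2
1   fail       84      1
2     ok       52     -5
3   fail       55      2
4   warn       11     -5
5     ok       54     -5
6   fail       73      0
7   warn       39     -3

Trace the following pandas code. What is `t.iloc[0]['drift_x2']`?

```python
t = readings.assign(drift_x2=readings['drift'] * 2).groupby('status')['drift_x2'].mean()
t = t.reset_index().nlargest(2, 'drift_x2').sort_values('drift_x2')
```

-8.0

add column drift_x2 = readings['drift'] * 2:
  status  battery  drift  drift_x2
0   fail       30     -2        -4
1   fail       84      1         2
2     ok       52     -5       -10
3   fail       55      2         4
4   warn       11     -5       -10
5     ok       54     -5       -10
6   fail       73      0         0
7   warn       39     -3        -6
group by status, mean of drift_x2:
status
fail     0.5
ok     -10.0
warn    -8.0
Name: drift_x2, dtype: float64
reset_index():
  status  drift_x2
0   fail       0.5
1     ok     -10.0
2   warn      -8.0
take 2 rows with largest drift_x2:
  status  drift_x2
0   fail       0.5
2   warn      -8.0
sort by drift_x2:
  status  drift_x2
2   warn      -8.0
0   fail       0.5
Taking the value at position 0, column 'drift_x2' gives -8.0.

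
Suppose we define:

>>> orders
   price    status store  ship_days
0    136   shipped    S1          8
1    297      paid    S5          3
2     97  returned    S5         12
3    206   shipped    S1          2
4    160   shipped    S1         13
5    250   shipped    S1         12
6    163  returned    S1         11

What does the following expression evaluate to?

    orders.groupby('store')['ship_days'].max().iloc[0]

group by store, max of ship_days:
store
S1    13
S5    12
Name: ship_days, dtype: int64
Reading off the value at position 0, we get 13.

13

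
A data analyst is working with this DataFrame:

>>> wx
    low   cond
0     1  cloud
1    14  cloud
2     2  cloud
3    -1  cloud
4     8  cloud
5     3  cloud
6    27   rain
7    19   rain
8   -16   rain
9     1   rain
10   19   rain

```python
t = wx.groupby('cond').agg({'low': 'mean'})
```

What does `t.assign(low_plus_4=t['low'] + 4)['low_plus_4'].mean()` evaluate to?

11.25

group by cond, mean of low:
        low
cond       
cloud   4.5
rain   10.0
add column low_plus_4 = t['low'] + 4:
        low  low_plus_4
cond                   
cloud   4.5         8.5
rain   10.0        14.0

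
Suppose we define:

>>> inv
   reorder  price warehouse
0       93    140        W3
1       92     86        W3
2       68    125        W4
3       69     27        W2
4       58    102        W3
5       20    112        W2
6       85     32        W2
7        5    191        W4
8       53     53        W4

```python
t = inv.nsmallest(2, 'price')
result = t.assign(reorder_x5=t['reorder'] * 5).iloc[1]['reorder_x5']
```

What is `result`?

take 2 rows with smallest price:
   reorder  price warehouse
3       69     27        W2
6       85     32        W2
add column reorder_x5 = t['reorder'] * 5:
   reorder  price warehouse  reorder_x5
3       69     27        W2         345
6       85     32        W2         425
Then the value at position 1, column 'reorder_x5': 425

425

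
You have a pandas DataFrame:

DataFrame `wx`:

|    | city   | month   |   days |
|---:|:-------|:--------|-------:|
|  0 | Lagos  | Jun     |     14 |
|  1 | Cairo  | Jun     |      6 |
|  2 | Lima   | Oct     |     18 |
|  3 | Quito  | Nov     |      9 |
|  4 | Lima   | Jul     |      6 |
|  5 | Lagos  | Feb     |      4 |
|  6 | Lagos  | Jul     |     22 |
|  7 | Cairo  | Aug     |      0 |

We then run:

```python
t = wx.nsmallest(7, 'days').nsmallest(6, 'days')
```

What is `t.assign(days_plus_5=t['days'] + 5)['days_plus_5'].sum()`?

take 7 rows with smallest days:
    city month  days
7  Cairo   Aug     0
5  Lagos   Feb     4
1  Cairo   Jun     6
4   Lima   Jul     6
3  Quito   Nov     9
0  Lagos   Jun    14
2   Lima   Oct    18
take 6 rows with smallest days:
    city month  days
7  Cairo   Aug     0
5  Lagos   Feb     4
1  Cairo   Jun     6
4   Lima   Jul     6
3  Quito   Nov     9
0  Lagos   Jun    14
add column days_plus_5 = t['days'] + 5:
    city month  days  days_plus_5
7  Cairo   Aug     0            5
5  Lagos   Feb     4            9
1  Cairo   Jun     6           11
4   Lima   Jul     6           11
3  Quito   Nov     9           14
0  Lagos   Jun    14           19

69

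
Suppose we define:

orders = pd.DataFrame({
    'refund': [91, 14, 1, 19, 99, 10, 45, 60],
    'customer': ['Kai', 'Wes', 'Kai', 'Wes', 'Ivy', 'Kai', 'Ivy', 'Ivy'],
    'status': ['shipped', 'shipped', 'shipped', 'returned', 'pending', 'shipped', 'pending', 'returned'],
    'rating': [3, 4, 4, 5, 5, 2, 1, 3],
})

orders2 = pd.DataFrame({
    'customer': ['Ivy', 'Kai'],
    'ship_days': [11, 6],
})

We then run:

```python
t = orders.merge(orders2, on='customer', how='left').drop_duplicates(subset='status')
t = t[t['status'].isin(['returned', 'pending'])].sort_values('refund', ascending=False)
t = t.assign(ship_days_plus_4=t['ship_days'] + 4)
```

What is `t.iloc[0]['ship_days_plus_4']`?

merge on 'customer' (how='left') → 8 rows:
   refund customer    status  rating  ship_days
0      91      Kai   shipped       3        6.0
1      14      Wes   shipped       4        NaN
2       1      Kai   shipped       4        6.0
3      19      Wes  returned       5        NaN
4      99      Ivy   pending       5       11.0
5      10      Kai   shipped       2        6.0
6      45      Ivy   pending       1       11.0
7      60      Ivy  returned       3       11.0
drop duplicate status (keep=first):
   refund customer    status  rating  ship_days
0      91      Kai   shipped       3        6.0
3      19      Wes  returned       5        NaN
4      99      Ivy   pending       5       11.0
filter rows where status in ['returned', 'pending']:
   refund customer    status  rating  ship_days
3      19      Wes  returned       5        NaN
4      99      Ivy   pending       5       11.0
sort by refund descending:
   refund customer    status  rating  ship_days
4      99      Ivy   pending       5       11.0
3      19      Wes  returned       5        NaN
add column ship_days_plus_4 = t['ship_days'] + 4:
   refund customer    status  rating  ship_days  ship_days_plus_4
4      99      Ivy   pending       5       11.0              15.0
3      19      Wes  returned       5        NaN               NaN
Finally, value at position 0, column 'ship_days_plus_4' = 15.0.

15.0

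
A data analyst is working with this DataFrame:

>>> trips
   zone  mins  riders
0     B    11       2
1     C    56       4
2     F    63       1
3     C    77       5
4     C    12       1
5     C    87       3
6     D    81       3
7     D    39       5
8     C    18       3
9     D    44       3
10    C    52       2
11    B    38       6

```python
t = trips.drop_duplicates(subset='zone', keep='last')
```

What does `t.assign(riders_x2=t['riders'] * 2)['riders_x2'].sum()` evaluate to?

drop duplicate zone (keep=last):
   zone  mins  riders
2     F    63       1
9     D    44       3
10    C    52       2
11    B    38       6
add column riders_x2 = t['riders'] * 2:
   zone  mins  riders  riders_x2
2     F    63       1          2
9     D    44       3          6
10    C    52       2          4
11    B    38       6         12
Finally, sum of column 'riders_x2' = 24.

24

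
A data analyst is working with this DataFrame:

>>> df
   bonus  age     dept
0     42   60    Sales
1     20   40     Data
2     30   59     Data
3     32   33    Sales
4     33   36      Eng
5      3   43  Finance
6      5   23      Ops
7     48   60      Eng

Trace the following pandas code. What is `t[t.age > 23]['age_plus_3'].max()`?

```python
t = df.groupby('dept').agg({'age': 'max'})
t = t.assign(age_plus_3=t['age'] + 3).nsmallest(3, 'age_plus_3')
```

group by dept, max of age:
         age
dept        
Data      59
Eng       60
Finance   43
Ops       23
Sales     60
add column age_plus_3 = t['age'] + 3:
         age  age_plus_3
dept                    
Data      59          62
Eng       60          63
Finance   43          46
Ops       23          26
Sales     60          63
take 3 rows with smallest age_plus_3:
         age  age_plus_3
dept                    
Ops       23          26
Finance   43          46
Data      59          62
filter rows where age > 23:
         age  age_plus_3
dept                    
Finance   43          46
Data      59          62
So max() = 62.

62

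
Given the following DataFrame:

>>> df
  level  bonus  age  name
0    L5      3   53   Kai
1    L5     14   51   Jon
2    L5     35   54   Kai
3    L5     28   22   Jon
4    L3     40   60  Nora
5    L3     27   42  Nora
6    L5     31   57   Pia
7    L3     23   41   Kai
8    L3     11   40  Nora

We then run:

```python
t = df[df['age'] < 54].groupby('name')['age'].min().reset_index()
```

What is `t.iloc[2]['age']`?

40

filter rows where age < 54:
  level  bonus  age  name
0    L5      3   53   Kai
1    L5     14   51   Jon
3    L5     28   22   Jon
5    L3     27   42  Nora
7    L3     23   41   Kai
8    L3     11   40  Nora
group by name, min of age:
name
Jon     22
Kai     41
Nora    40
Name: age, dtype: int64
reset_index():
   name  age
0   Jon   22
1   Kai   41
2  Nora   40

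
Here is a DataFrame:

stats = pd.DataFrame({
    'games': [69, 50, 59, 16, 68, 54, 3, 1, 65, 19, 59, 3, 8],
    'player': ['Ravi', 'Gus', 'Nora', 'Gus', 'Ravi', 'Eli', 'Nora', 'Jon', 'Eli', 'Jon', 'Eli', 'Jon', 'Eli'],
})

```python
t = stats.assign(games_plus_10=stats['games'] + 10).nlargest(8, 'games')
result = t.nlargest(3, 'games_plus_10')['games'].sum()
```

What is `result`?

add column games_plus_10 = stats['games'] + 10:
    games player  games_plus_10
0      69   Ravi             79
1      50    Gus             60
2      59   Nora             69
3      16    Gus             26
4      68   Ravi             78
5      54    Eli             64
6       3   Nora             13
7       1    Jon             11
8      65    Eli             75
9      19    Jon             29
10     59    Eli             69
11      3    Jon             13
12      8    Eli             18
take 8 rows with largest games:
    games player  games_plus_10
0      69   Ravi             79
4      68   Ravi             78
8      65    Eli             75
2      59   Nora             69
10     59    Eli             69
5      54    Eli             64
1      50    Gus             60
9      19    Jon             29
take 3 rows with largest games_plus_10:
   games player  games_plus_10
0     69   Ravi             79
4     68   Ravi             78
8     65    Eli             75
Reading off the sum of column 'games', we get 202.

202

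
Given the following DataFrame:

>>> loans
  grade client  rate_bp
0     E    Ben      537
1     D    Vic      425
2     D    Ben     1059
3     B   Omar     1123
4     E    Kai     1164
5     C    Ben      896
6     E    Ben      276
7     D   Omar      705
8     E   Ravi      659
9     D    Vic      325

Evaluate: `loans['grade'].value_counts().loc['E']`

value_counts of grade:
grade
E    4
D    4
B    1
C    1
Name: count, dtype: int64
The value at index 'E' is 4.

4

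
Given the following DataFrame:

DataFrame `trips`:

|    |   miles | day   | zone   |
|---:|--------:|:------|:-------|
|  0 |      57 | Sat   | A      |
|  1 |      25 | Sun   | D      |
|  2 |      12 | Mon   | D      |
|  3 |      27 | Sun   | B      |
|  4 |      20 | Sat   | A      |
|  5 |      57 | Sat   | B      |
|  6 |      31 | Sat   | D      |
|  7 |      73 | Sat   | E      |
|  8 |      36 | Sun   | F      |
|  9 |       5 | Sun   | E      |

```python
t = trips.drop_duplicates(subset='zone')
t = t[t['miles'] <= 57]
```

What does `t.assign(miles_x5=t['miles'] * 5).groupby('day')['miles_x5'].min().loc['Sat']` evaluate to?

drop duplicate zone (keep=first):
   miles  day zone
0     57  Sat    A
1     25  Sun    D
3     27  Sun    B
7     73  Sat    E
8     36  Sun    F
filter rows where miles <= 57:
   miles  day zone
0     57  Sat    A
1     25  Sun    D
3     27  Sun    B
8     36  Sun    F
add column miles_x5 = t['miles'] * 5:
   miles  day zone  miles_x5
0     57  Sat    A       285
1     25  Sun    D       125
3     27  Sun    B       135
8     36  Sun    F       180
group by day, min of miles_x5:
day
Sat    285
Sun    125
Name: miles_x5, dtype: int64
So loc['Sat'] = 285.

285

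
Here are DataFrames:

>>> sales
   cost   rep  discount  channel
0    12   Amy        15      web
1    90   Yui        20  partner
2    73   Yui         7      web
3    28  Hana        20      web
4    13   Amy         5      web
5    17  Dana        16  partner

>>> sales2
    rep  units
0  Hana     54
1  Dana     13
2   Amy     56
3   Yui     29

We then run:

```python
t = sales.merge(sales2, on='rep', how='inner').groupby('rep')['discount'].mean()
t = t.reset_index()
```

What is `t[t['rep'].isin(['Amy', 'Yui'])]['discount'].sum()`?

23.5

merge on 'rep' (how='inner') → 6 rows:
   cost   rep  discount  channel  units
0    12   Amy        15      web     56
1    90   Yui        20  partner     29
2    73   Yui         7      web     29
3    28  Hana        20      web     54
4    13   Amy         5      web     56
5    17  Dana        16  partner     13
group by rep, mean of discount:
rep
Amy     10.0
Dana    16.0
Hana    20.0
Yui     13.5
Name: discount, dtype: float64
reset_index():
    rep  discount
0   Amy      10.0
1  Dana      16.0
2  Hana      20.0
3   Yui      13.5
filter rows where rep in ['Amy', 'Yui']:
   rep  discount
0  Amy      10.0
3  Yui      13.5
Then the sum of column 'discount': 23.5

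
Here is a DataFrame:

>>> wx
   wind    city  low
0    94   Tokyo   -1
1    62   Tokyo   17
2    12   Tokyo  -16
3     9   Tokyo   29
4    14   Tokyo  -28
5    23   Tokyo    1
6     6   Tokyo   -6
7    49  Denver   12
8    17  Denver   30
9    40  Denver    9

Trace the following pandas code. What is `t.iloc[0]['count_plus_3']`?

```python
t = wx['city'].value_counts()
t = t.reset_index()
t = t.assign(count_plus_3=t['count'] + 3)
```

10

value_counts of city:
city
Tokyo     7
Denver    3
Name: count, dtype: int64
reset_index():
     city  count
0   Tokyo      7
1  Denver      3
add column count_plus_3 = t['count'] + 3:
     city  count  count_plus_3
0   Tokyo      7            10
1  Denver      3             6
Hence 10.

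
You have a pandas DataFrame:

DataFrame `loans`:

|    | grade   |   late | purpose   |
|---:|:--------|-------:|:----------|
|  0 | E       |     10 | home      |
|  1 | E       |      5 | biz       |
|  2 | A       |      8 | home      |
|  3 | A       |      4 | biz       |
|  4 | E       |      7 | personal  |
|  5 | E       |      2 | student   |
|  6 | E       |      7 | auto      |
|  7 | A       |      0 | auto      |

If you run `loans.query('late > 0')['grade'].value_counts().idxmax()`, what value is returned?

filter rows where late > 0:
  grade  late   purpose
0     E    10      home
1     E     5       biz
2     A     8      home
3     A     4       biz
4     E     7  personal
5     E     2   student
6     E     7      auto
value_counts of grade:
grade
E    5
A    2
Name: count, dtype: int64
Reading off the label with the largest value, we get E.

E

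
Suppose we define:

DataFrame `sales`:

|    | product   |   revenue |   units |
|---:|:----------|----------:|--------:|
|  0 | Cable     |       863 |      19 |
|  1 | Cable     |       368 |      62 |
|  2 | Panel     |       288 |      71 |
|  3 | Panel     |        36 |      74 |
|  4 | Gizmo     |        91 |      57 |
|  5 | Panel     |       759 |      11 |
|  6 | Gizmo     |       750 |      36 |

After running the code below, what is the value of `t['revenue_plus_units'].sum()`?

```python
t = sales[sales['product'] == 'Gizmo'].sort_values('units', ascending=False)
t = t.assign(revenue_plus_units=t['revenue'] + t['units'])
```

filter rows where product == 'Gizmo':
  product  revenue  units
4   Gizmo       91     57
6   Gizmo      750     36
sort by units descending:
  product  revenue  units
4   Gizmo       91     57
6   Gizmo      750     36
add column revenue_plus_units = t['revenue'] + t['units']:
  product  revenue  units  revenue_plus_units
4   Gizmo       91     57                 148
6   Gizmo      750     36                 786
Finally, sum of column 'revenue_plus_units' = 934.

934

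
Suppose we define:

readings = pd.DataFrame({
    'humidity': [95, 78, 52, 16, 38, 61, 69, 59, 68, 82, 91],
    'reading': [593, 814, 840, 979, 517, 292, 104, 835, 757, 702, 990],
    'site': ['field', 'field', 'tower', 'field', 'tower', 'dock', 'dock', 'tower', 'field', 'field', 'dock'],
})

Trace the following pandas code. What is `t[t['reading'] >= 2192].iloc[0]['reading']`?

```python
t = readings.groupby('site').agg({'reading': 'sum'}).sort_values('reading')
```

group by site, sum of reading:
       reading
site          
dock      1386
field     3845
tower     2192
sort by reading:
       reading
site          
dock      1386
tower     2192
field     3845
filter rows where reading >= 2192:
       reading
site          
tower     2192
field     3845
The value at position 0, column 'reading' is 2192.

2192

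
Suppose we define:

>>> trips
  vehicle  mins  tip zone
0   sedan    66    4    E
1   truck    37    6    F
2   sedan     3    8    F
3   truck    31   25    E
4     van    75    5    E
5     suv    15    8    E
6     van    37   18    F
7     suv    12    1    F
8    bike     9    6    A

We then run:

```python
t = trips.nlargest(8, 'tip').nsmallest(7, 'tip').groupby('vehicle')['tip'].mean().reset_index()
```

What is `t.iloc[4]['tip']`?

take 8 rows with largest tip:
  vehicle  mins  tip zone
3   truck    31   25    E
6     van    37   18    F
2   sedan     3    8    F
5     suv    15    8    E
1   truck    37    6    F
8    bike     9    6    A
4     van    75    5    E
0   sedan    66    4    E
take 7 rows with smallest tip:
  vehicle  mins  tip zone
0   sedan    66    4    E
4     van    75    5    E
1   truck    37    6    F
8    bike     9    6    A
2   sedan     3    8    F
5     suv    15    8    E
6     van    37   18    F
group by vehicle, mean of tip:
vehicle
bike      6.0
sedan     6.0
suv       8.0
truck     6.0
van      11.5
Name: tip, dtype: float64
reset_index():
  vehicle   tip
0    bike   6.0
1   sedan   6.0
2     suv   8.0
3   truck   6.0
4     van  11.5
Then the value at position 4, column 'tip': 11.5

11.5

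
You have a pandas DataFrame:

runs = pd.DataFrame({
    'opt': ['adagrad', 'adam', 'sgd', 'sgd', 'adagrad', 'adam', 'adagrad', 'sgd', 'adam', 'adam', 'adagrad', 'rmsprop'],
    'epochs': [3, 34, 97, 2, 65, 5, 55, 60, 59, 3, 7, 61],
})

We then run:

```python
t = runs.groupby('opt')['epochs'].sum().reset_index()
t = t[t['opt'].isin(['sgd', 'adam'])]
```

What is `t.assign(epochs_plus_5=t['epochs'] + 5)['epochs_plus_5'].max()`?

164

group by opt, sum of epochs:
opt
adagrad    130
adam       101
rmsprop     61
sgd        159
Name: epochs, dtype: int64
reset_index():
       opt  epochs
0  adagrad     130
1     adam     101
2  rmsprop      61
3      sgd     159
filter rows where opt in ['sgd', 'adam']:
    opt  epochs
1  adam     101
3   sgd     159
add column epochs_plus_5 = t['epochs'] + 5:
    opt  epochs  epochs_plus_5
1  adam     101            106
3   sgd     159            164
Reading off the max of column 'epochs_plus_5', we get 164.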